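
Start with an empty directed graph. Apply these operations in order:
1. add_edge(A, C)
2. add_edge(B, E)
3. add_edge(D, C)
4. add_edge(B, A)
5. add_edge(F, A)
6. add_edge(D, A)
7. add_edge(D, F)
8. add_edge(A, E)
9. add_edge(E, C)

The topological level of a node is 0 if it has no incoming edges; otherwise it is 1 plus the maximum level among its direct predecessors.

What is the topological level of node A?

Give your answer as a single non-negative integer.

Op 1: add_edge(A, C). Edges now: 1
Op 2: add_edge(B, E). Edges now: 2
Op 3: add_edge(D, C). Edges now: 3
Op 4: add_edge(B, A). Edges now: 4
Op 5: add_edge(F, A). Edges now: 5
Op 6: add_edge(D, A). Edges now: 6
Op 7: add_edge(D, F). Edges now: 7
Op 8: add_edge(A, E). Edges now: 8
Op 9: add_edge(E, C). Edges now: 9
Compute levels (Kahn BFS):
  sources (in-degree 0): B, D
  process B: level=0
    B->A: in-degree(A)=2, level(A)>=1
    B->E: in-degree(E)=1, level(E)>=1
  process D: level=0
    D->A: in-degree(A)=1, level(A)>=1
    D->C: in-degree(C)=2, level(C)>=1
    D->F: in-degree(F)=0, level(F)=1, enqueue
  process F: level=1
    F->A: in-degree(A)=0, level(A)=2, enqueue
  process A: level=2
    A->C: in-degree(C)=1, level(C)>=3
    A->E: in-degree(E)=0, level(E)=3, enqueue
  process E: level=3
    E->C: in-degree(C)=0, level(C)=4, enqueue
  process C: level=4
All levels: A:2, B:0, C:4, D:0, E:3, F:1
level(A) = 2

Answer: 2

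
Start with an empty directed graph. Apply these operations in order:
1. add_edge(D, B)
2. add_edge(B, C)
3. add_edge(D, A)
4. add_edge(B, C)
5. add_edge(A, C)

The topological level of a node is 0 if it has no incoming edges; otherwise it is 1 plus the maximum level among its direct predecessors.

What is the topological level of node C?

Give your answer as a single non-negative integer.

Answer: 2

Derivation:
Op 1: add_edge(D, B). Edges now: 1
Op 2: add_edge(B, C). Edges now: 2
Op 3: add_edge(D, A). Edges now: 3
Op 4: add_edge(B, C) (duplicate, no change). Edges now: 3
Op 5: add_edge(A, C). Edges now: 4
Compute levels (Kahn BFS):
  sources (in-degree 0): D
  process D: level=0
    D->A: in-degree(A)=0, level(A)=1, enqueue
    D->B: in-degree(B)=0, level(B)=1, enqueue
  process A: level=1
    A->C: in-degree(C)=1, level(C)>=2
  process B: level=1
    B->C: in-degree(C)=0, level(C)=2, enqueue
  process C: level=2
All levels: A:1, B:1, C:2, D:0
level(C) = 2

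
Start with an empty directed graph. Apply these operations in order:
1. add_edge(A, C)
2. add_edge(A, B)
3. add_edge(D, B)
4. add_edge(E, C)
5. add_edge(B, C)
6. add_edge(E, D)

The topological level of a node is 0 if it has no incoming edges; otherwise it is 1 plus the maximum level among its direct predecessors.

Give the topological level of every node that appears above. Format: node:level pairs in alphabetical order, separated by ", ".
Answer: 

Op 1: add_edge(A, C). Edges now: 1
Op 2: add_edge(A, B). Edges now: 2
Op 3: add_edge(D, B). Edges now: 3
Op 4: add_edge(E, C). Edges now: 4
Op 5: add_edge(B, C). Edges now: 5
Op 6: add_edge(E, D). Edges now: 6
Compute levels (Kahn BFS):
  sources (in-degree 0): A, E
  process A: level=0
    A->B: in-degree(B)=1, level(B)>=1
    A->C: in-degree(C)=2, level(C)>=1
  process E: level=0
    E->C: in-degree(C)=1, level(C)>=1
    E->D: in-degree(D)=0, level(D)=1, enqueue
  process D: level=1
    D->B: in-degree(B)=0, level(B)=2, enqueue
  process B: level=2
    B->C: in-degree(C)=0, level(C)=3, enqueue
  process C: level=3
All levels: A:0, B:2, C:3, D:1, E:0

Answer: A:0, B:2, C:3, D:1, E:0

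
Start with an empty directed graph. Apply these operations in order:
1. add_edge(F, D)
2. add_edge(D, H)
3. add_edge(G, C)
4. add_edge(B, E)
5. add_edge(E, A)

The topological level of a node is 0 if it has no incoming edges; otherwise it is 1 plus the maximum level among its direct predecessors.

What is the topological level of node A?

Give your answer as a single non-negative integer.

Answer: 2

Derivation:
Op 1: add_edge(F, D). Edges now: 1
Op 2: add_edge(D, H). Edges now: 2
Op 3: add_edge(G, C). Edges now: 3
Op 4: add_edge(B, E). Edges now: 4
Op 5: add_edge(E, A). Edges now: 5
Compute levels (Kahn BFS):
  sources (in-degree 0): B, F, G
  process B: level=0
    B->E: in-degree(E)=0, level(E)=1, enqueue
  process F: level=0
    F->D: in-degree(D)=0, level(D)=1, enqueue
  process G: level=0
    G->C: in-degree(C)=0, level(C)=1, enqueue
  process E: level=1
    E->A: in-degree(A)=0, level(A)=2, enqueue
  process D: level=1
    D->H: in-degree(H)=0, level(H)=2, enqueue
  process C: level=1
  process A: level=2
  process H: level=2
All levels: A:2, B:0, C:1, D:1, E:1, F:0, G:0, H:2
level(A) = 2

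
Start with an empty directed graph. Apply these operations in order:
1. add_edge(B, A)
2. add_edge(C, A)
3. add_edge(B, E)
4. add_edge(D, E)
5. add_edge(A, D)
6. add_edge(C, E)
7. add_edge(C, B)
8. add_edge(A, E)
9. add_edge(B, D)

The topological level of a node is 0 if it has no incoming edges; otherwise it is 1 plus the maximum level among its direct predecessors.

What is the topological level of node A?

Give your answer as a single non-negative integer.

Answer: 2

Derivation:
Op 1: add_edge(B, A). Edges now: 1
Op 2: add_edge(C, A). Edges now: 2
Op 3: add_edge(B, E). Edges now: 3
Op 4: add_edge(D, E). Edges now: 4
Op 5: add_edge(A, D). Edges now: 5
Op 6: add_edge(C, E). Edges now: 6
Op 7: add_edge(C, B). Edges now: 7
Op 8: add_edge(A, E). Edges now: 8
Op 9: add_edge(B, D). Edges now: 9
Compute levels (Kahn BFS):
  sources (in-degree 0): C
  process C: level=0
    C->A: in-degree(A)=1, level(A)>=1
    C->B: in-degree(B)=0, level(B)=1, enqueue
    C->E: in-degree(E)=3, level(E)>=1
  process B: level=1
    B->A: in-degree(A)=0, level(A)=2, enqueue
    B->D: in-degree(D)=1, level(D)>=2
    B->E: in-degree(E)=2, level(E)>=2
  process A: level=2
    A->D: in-degree(D)=0, level(D)=3, enqueue
    A->E: in-degree(E)=1, level(E)>=3
  process D: level=3
    D->E: in-degree(E)=0, level(E)=4, enqueue
  process E: level=4
All levels: A:2, B:1, C:0, D:3, E:4
level(A) = 2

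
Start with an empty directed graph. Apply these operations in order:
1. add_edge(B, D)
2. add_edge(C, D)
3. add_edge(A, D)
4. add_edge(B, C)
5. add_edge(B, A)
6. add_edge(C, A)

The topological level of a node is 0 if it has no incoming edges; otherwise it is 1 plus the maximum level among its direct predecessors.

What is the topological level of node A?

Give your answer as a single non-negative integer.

Op 1: add_edge(B, D). Edges now: 1
Op 2: add_edge(C, D). Edges now: 2
Op 3: add_edge(A, D). Edges now: 3
Op 4: add_edge(B, C). Edges now: 4
Op 5: add_edge(B, A). Edges now: 5
Op 6: add_edge(C, A). Edges now: 6
Compute levels (Kahn BFS):
  sources (in-degree 0): B
  process B: level=0
    B->A: in-degree(A)=1, level(A)>=1
    B->C: in-degree(C)=0, level(C)=1, enqueue
    B->D: in-degree(D)=2, level(D)>=1
  process C: level=1
    C->A: in-degree(A)=0, level(A)=2, enqueue
    C->D: in-degree(D)=1, level(D)>=2
  process A: level=2
    A->D: in-degree(D)=0, level(D)=3, enqueue
  process D: level=3
All levels: A:2, B:0, C:1, D:3
level(A) = 2

Answer: 2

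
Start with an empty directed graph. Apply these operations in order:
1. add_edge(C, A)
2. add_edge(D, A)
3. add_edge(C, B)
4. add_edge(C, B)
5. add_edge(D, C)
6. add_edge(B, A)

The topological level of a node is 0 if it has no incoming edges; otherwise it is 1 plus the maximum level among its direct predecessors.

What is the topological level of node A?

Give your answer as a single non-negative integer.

Answer: 3

Derivation:
Op 1: add_edge(C, A). Edges now: 1
Op 2: add_edge(D, A). Edges now: 2
Op 3: add_edge(C, B). Edges now: 3
Op 4: add_edge(C, B) (duplicate, no change). Edges now: 3
Op 5: add_edge(D, C). Edges now: 4
Op 6: add_edge(B, A). Edges now: 5
Compute levels (Kahn BFS):
  sources (in-degree 0): D
  process D: level=0
    D->A: in-degree(A)=2, level(A)>=1
    D->C: in-degree(C)=0, level(C)=1, enqueue
  process C: level=1
    C->A: in-degree(A)=1, level(A)>=2
    C->B: in-degree(B)=0, level(B)=2, enqueue
  process B: level=2
    B->A: in-degree(A)=0, level(A)=3, enqueue
  process A: level=3
All levels: A:3, B:2, C:1, D:0
level(A) = 3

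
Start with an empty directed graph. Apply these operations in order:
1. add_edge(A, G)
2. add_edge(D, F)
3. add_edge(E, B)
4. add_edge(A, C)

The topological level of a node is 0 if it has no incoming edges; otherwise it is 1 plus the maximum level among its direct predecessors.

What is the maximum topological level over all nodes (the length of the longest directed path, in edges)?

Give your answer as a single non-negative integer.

Op 1: add_edge(A, G). Edges now: 1
Op 2: add_edge(D, F). Edges now: 2
Op 3: add_edge(E, B). Edges now: 3
Op 4: add_edge(A, C). Edges now: 4
Compute levels (Kahn BFS):
  sources (in-degree 0): A, D, E
  process A: level=0
    A->C: in-degree(C)=0, level(C)=1, enqueue
    A->G: in-degree(G)=0, level(G)=1, enqueue
  process D: level=0
    D->F: in-degree(F)=0, level(F)=1, enqueue
  process E: level=0
    E->B: in-degree(B)=0, level(B)=1, enqueue
  process C: level=1
  process G: level=1
  process F: level=1
  process B: level=1
All levels: A:0, B:1, C:1, D:0, E:0, F:1, G:1
max level = 1

Answer: 1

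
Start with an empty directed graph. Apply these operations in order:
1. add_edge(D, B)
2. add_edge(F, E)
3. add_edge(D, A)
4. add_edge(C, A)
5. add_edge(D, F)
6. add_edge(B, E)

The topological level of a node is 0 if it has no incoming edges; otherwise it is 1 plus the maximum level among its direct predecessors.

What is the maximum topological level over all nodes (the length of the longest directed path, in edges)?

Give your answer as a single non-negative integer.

Op 1: add_edge(D, B). Edges now: 1
Op 2: add_edge(F, E). Edges now: 2
Op 3: add_edge(D, A). Edges now: 3
Op 4: add_edge(C, A). Edges now: 4
Op 5: add_edge(D, F). Edges now: 5
Op 6: add_edge(B, E). Edges now: 6
Compute levels (Kahn BFS):
  sources (in-degree 0): C, D
  process C: level=0
    C->A: in-degree(A)=1, level(A)>=1
  process D: level=0
    D->A: in-degree(A)=0, level(A)=1, enqueue
    D->B: in-degree(B)=0, level(B)=1, enqueue
    D->F: in-degree(F)=0, level(F)=1, enqueue
  process A: level=1
  process B: level=1
    B->E: in-degree(E)=1, level(E)>=2
  process F: level=1
    F->E: in-degree(E)=0, level(E)=2, enqueue
  process E: level=2
All levels: A:1, B:1, C:0, D:0, E:2, F:1
max level = 2

Answer: 2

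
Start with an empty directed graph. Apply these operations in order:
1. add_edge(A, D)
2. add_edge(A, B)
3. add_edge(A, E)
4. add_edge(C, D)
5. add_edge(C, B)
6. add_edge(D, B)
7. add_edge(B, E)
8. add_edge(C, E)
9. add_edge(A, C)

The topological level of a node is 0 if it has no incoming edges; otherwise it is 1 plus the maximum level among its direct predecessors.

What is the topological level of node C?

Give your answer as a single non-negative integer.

Op 1: add_edge(A, D). Edges now: 1
Op 2: add_edge(A, B). Edges now: 2
Op 3: add_edge(A, E). Edges now: 3
Op 4: add_edge(C, D). Edges now: 4
Op 5: add_edge(C, B). Edges now: 5
Op 6: add_edge(D, B). Edges now: 6
Op 7: add_edge(B, E). Edges now: 7
Op 8: add_edge(C, E). Edges now: 8
Op 9: add_edge(A, C). Edges now: 9
Compute levels (Kahn BFS):
  sources (in-degree 0): A
  process A: level=0
    A->B: in-degree(B)=2, level(B)>=1
    A->C: in-degree(C)=0, level(C)=1, enqueue
    A->D: in-degree(D)=1, level(D)>=1
    A->E: in-degree(E)=2, level(E)>=1
  process C: level=1
    C->B: in-degree(B)=1, level(B)>=2
    C->D: in-degree(D)=0, level(D)=2, enqueue
    C->E: in-degree(E)=1, level(E)>=2
  process D: level=2
    D->B: in-degree(B)=0, level(B)=3, enqueue
  process B: level=3
    B->E: in-degree(E)=0, level(E)=4, enqueue
  process E: level=4
All levels: A:0, B:3, C:1, D:2, E:4
level(C) = 1

Answer: 1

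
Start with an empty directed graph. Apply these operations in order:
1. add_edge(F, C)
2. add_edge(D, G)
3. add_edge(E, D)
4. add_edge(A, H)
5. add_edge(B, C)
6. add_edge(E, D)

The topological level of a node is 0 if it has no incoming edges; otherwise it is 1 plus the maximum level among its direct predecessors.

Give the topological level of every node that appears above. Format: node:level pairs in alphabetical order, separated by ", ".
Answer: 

Op 1: add_edge(F, C). Edges now: 1
Op 2: add_edge(D, G). Edges now: 2
Op 3: add_edge(E, D). Edges now: 3
Op 4: add_edge(A, H). Edges now: 4
Op 5: add_edge(B, C). Edges now: 5
Op 6: add_edge(E, D) (duplicate, no change). Edges now: 5
Compute levels (Kahn BFS):
  sources (in-degree 0): A, B, E, F
  process A: level=0
    A->H: in-degree(H)=0, level(H)=1, enqueue
  process B: level=0
    B->C: in-degree(C)=1, level(C)>=1
  process E: level=0
    E->D: in-degree(D)=0, level(D)=1, enqueue
  process F: level=0
    F->C: in-degree(C)=0, level(C)=1, enqueue
  process H: level=1
  process D: level=1
    D->G: in-degree(G)=0, level(G)=2, enqueue
  process C: level=1
  process G: level=2
All levels: A:0, B:0, C:1, D:1, E:0, F:0, G:2, H:1

Answer: A:0, B:0, C:1, D:1, E:0, F:0, G:2, H:1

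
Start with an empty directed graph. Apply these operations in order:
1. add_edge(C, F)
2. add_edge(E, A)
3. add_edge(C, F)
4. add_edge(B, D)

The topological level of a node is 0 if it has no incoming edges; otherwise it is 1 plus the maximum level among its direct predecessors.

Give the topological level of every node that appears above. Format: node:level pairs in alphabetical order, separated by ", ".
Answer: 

Answer: A:1, B:0, C:0, D:1, E:0, F:1

Derivation:
Op 1: add_edge(C, F). Edges now: 1
Op 2: add_edge(E, A). Edges now: 2
Op 3: add_edge(C, F) (duplicate, no change). Edges now: 2
Op 4: add_edge(B, D). Edges now: 3
Compute levels (Kahn BFS):
  sources (in-degree 0): B, C, E
  process B: level=0
    B->D: in-degree(D)=0, level(D)=1, enqueue
  process C: level=0
    C->F: in-degree(F)=0, level(F)=1, enqueue
  process E: level=0
    E->A: in-degree(A)=0, level(A)=1, enqueue
  process D: level=1
  process F: level=1
  process A: level=1
All levels: A:1, B:0, C:0, D:1, E:0, F:1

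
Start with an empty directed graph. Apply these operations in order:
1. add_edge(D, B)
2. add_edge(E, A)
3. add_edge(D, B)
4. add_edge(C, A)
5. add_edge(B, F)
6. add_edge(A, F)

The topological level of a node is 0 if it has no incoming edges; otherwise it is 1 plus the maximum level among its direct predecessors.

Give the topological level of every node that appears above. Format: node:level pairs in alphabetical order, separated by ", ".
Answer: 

Op 1: add_edge(D, B). Edges now: 1
Op 2: add_edge(E, A). Edges now: 2
Op 3: add_edge(D, B) (duplicate, no change). Edges now: 2
Op 4: add_edge(C, A). Edges now: 3
Op 5: add_edge(B, F). Edges now: 4
Op 6: add_edge(A, F). Edges now: 5
Compute levels (Kahn BFS):
  sources (in-degree 0): C, D, E
  process C: level=0
    C->A: in-degree(A)=1, level(A)>=1
  process D: level=0
    D->B: in-degree(B)=0, level(B)=1, enqueue
  process E: level=0
    E->A: in-degree(A)=0, level(A)=1, enqueue
  process B: level=1
    B->F: in-degree(F)=1, level(F)>=2
  process A: level=1
    A->F: in-degree(F)=0, level(F)=2, enqueue
  process F: level=2
All levels: A:1, B:1, C:0, D:0, E:0, F:2

Answer: A:1, B:1, C:0, D:0, E:0, F:2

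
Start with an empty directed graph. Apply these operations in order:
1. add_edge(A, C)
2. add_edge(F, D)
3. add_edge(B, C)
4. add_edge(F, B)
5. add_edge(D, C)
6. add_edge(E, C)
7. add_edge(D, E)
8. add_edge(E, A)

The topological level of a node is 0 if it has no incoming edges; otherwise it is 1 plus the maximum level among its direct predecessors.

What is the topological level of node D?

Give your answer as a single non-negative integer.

Op 1: add_edge(A, C). Edges now: 1
Op 2: add_edge(F, D). Edges now: 2
Op 3: add_edge(B, C). Edges now: 3
Op 4: add_edge(F, B). Edges now: 4
Op 5: add_edge(D, C). Edges now: 5
Op 6: add_edge(E, C). Edges now: 6
Op 7: add_edge(D, E). Edges now: 7
Op 8: add_edge(E, A). Edges now: 8
Compute levels (Kahn BFS):
  sources (in-degree 0): F
  process F: level=0
    F->B: in-degree(B)=0, level(B)=1, enqueue
    F->D: in-degree(D)=0, level(D)=1, enqueue
  process B: level=1
    B->C: in-degree(C)=3, level(C)>=2
  process D: level=1
    D->C: in-degree(C)=2, level(C)>=2
    D->E: in-degree(E)=0, level(E)=2, enqueue
  process E: level=2
    E->A: in-degree(A)=0, level(A)=3, enqueue
    E->C: in-degree(C)=1, level(C)>=3
  process A: level=3
    A->C: in-degree(C)=0, level(C)=4, enqueue
  process C: level=4
All levels: A:3, B:1, C:4, D:1, E:2, F:0
level(D) = 1

Answer: 1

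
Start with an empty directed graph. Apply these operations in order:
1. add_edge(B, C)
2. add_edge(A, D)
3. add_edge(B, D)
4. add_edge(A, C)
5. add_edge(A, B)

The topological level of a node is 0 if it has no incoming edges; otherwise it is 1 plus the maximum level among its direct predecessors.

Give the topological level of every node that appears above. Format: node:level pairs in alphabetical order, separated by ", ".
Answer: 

Answer: A:0, B:1, C:2, D:2

Derivation:
Op 1: add_edge(B, C). Edges now: 1
Op 2: add_edge(A, D). Edges now: 2
Op 3: add_edge(B, D). Edges now: 3
Op 4: add_edge(A, C). Edges now: 4
Op 5: add_edge(A, B). Edges now: 5
Compute levels (Kahn BFS):
  sources (in-degree 0): A
  process A: level=0
    A->B: in-degree(B)=0, level(B)=1, enqueue
    A->C: in-degree(C)=1, level(C)>=1
    A->D: in-degree(D)=1, level(D)>=1
  process B: level=1
    B->C: in-degree(C)=0, level(C)=2, enqueue
    B->D: in-degree(D)=0, level(D)=2, enqueue
  process C: level=2
  process D: level=2
All levels: A:0, B:1, C:2, D:2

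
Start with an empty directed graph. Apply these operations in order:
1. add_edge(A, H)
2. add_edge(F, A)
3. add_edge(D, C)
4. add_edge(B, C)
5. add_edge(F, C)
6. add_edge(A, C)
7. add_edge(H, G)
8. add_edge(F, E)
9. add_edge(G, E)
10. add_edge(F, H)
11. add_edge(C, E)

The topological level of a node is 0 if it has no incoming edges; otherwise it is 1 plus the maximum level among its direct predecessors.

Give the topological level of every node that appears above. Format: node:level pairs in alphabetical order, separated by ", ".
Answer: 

Answer: A:1, B:0, C:2, D:0, E:4, F:0, G:3, H:2

Derivation:
Op 1: add_edge(A, H). Edges now: 1
Op 2: add_edge(F, A). Edges now: 2
Op 3: add_edge(D, C). Edges now: 3
Op 4: add_edge(B, C). Edges now: 4
Op 5: add_edge(F, C). Edges now: 5
Op 6: add_edge(A, C). Edges now: 6
Op 7: add_edge(H, G). Edges now: 7
Op 8: add_edge(F, E). Edges now: 8
Op 9: add_edge(G, E). Edges now: 9
Op 10: add_edge(F, H). Edges now: 10
Op 11: add_edge(C, E). Edges now: 11
Compute levels (Kahn BFS):
  sources (in-degree 0): B, D, F
  process B: level=0
    B->C: in-degree(C)=3, level(C)>=1
  process D: level=0
    D->C: in-degree(C)=2, level(C)>=1
  process F: level=0
    F->A: in-degree(A)=0, level(A)=1, enqueue
    F->C: in-degree(C)=1, level(C)>=1
    F->E: in-degree(E)=2, level(E)>=1
    F->H: in-degree(H)=1, level(H)>=1
  process A: level=1
    A->C: in-degree(C)=0, level(C)=2, enqueue
    A->H: in-degree(H)=0, level(H)=2, enqueue
  process C: level=2
    C->E: in-degree(E)=1, level(E)>=3
  process H: level=2
    H->G: in-degree(G)=0, level(G)=3, enqueue
  process G: level=3
    G->E: in-degree(E)=0, level(E)=4, enqueue
  process E: level=4
All levels: A:1, B:0, C:2, D:0, E:4, F:0, G:3, H:2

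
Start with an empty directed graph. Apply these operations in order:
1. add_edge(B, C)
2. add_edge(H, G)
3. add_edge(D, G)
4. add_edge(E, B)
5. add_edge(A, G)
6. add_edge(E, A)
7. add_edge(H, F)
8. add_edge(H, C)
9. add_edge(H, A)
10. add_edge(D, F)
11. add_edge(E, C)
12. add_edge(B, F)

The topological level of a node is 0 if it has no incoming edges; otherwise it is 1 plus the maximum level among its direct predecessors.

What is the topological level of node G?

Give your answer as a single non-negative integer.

Answer: 2

Derivation:
Op 1: add_edge(B, C). Edges now: 1
Op 2: add_edge(H, G). Edges now: 2
Op 3: add_edge(D, G). Edges now: 3
Op 4: add_edge(E, B). Edges now: 4
Op 5: add_edge(A, G). Edges now: 5
Op 6: add_edge(E, A). Edges now: 6
Op 7: add_edge(H, F). Edges now: 7
Op 8: add_edge(H, C). Edges now: 8
Op 9: add_edge(H, A). Edges now: 9
Op 10: add_edge(D, F). Edges now: 10
Op 11: add_edge(E, C). Edges now: 11
Op 12: add_edge(B, F). Edges now: 12
Compute levels (Kahn BFS):
  sources (in-degree 0): D, E, H
  process D: level=0
    D->F: in-degree(F)=2, level(F)>=1
    D->G: in-degree(G)=2, level(G)>=1
  process E: level=0
    E->A: in-degree(A)=1, level(A)>=1
    E->B: in-degree(B)=0, level(B)=1, enqueue
    E->C: in-degree(C)=2, level(C)>=1
  process H: level=0
    H->A: in-degree(A)=0, level(A)=1, enqueue
    H->C: in-degree(C)=1, level(C)>=1
    H->F: in-degree(F)=1, level(F)>=1
    H->G: in-degree(G)=1, level(G)>=1
  process B: level=1
    B->C: in-degree(C)=0, level(C)=2, enqueue
    B->F: in-degree(F)=0, level(F)=2, enqueue
  process A: level=1
    A->G: in-degree(G)=0, level(G)=2, enqueue
  process C: level=2
  process F: level=2
  process G: level=2
All levels: A:1, B:1, C:2, D:0, E:0, F:2, G:2, H:0
level(G) = 2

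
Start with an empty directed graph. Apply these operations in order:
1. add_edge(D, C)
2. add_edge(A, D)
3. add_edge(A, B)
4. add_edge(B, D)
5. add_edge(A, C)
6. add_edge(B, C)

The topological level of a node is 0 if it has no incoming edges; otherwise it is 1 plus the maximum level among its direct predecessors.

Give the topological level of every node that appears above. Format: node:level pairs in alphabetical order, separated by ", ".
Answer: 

Answer: A:0, B:1, C:3, D:2

Derivation:
Op 1: add_edge(D, C). Edges now: 1
Op 2: add_edge(A, D). Edges now: 2
Op 3: add_edge(A, B). Edges now: 3
Op 4: add_edge(B, D). Edges now: 4
Op 5: add_edge(A, C). Edges now: 5
Op 6: add_edge(B, C). Edges now: 6
Compute levels (Kahn BFS):
  sources (in-degree 0): A
  process A: level=0
    A->B: in-degree(B)=0, level(B)=1, enqueue
    A->C: in-degree(C)=2, level(C)>=1
    A->D: in-degree(D)=1, level(D)>=1
  process B: level=1
    B->C: in-degree(C)=1, level(C)>=2
    B->D: in-degree(D)=0, level(D)=2, enqueue
  process D: level=2
    D->C: in-degree(C)=0, level(C)=3, enqueue
  process C: level=3
All levels: A:0, B:1, C:3, D:2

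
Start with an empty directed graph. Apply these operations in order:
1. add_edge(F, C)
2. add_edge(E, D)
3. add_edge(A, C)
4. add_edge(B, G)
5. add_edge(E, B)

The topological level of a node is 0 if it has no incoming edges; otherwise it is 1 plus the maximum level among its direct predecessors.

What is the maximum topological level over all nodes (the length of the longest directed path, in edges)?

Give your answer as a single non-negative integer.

Answer: 2

Derivation:
Op 1: add_edge(F, C). Edges now: 1
Op 2: add_edge(E, D). Edges now: 2
Op 3: add_edge(A, C). Edges now: 3
Op 4: add_edge(B, G). Edges now: 4
Op 5: add_edge(E, B). Edges now: 5
Compute levels (Kahn BFS):
  sources (in-degree 0): A, E, F
  process A: level=0
    A->C: in-degree(C)=1, level(C)>=1
  process E: level=0
    E->B: in-degree(B)=0, level(B)=1, enqueue
    E->D: in-degree(D)=0, level(D)=1, enqueue
  process F: level=0
    F->C: in-degree(C)=0, level(C)=1, enqueue
  process B: level=1
    B->G: in-degree(G)=0, level(G)=2, enqueue
  process D: level=1
  process C: level=1
  process G: level=2
All levels: A:0, B:1, C:1, D:1, E:0, F:0, G:2
max level = 2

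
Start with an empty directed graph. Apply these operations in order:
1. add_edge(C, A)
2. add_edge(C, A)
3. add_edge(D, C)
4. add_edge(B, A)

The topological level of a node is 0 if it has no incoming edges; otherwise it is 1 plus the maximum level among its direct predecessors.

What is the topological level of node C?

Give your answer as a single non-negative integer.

Answer: 1

Derivation:
Op 1: add_edge(C, A). Edges now: 1
Op 2: add_edge(C, A) (duplicate, no change). Edges now: 1
Op 3: add_edge(D, C). Edges now: 2
Op 4: add_edge(B, A). Edges now: 3
Compute levels (Kahn BFS):
  sources (in-degree 0): B, D
  process B: level=0
    B->A: in-degree(A)=1, level(A)>=1
  process D: level=0
    D->C: in-degree(C)=0, level(C)=1, enqueue
  process C: level=1
    C->A: in-degree(A)=0, level(A)=2, enqueue
  process A: level=2
All levels: A:2, B:0, C:1, D:0
level(C) = 1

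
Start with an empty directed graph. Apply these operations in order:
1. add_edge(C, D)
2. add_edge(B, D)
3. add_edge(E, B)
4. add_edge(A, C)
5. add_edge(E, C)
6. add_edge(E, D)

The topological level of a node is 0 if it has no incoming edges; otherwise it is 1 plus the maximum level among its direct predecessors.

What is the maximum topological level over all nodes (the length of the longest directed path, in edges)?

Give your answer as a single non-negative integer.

Op 1: add_edge(C, D). Edges now: 1
Op 2: add_edge(B, D). Edges now: 2
Op 3: add_edge(E, B). Edges now: 3
Op 4: add_edge(A, C). Edges now: 4
Op 5: add_edge(E, C). Edges now: 5
Op 6: add_edge(E, D). Edges now: 6
Compute levels (Kahn BFS):
  sources (in-degree 0): A, E
  process A: level=0
    A->C: in-degree(C)=1, level(C)>=1
  process E: level=0
    E->B: in-degree(B)=0, level(B)=1, enqueue
    E->C: in-degree(C)=0, level(C)=1, enqueue
    E->D: in-degree(D)=2, level(D)>=1
  process B: level=1
    B->D: in-degree(D)=1, level(D)>=2
  process C: level=1
    C->D: in-degree(D)=0, level(D)=2, enqueue
  process D: level=2
All levels: A:0, B:1, C:1, D:2, E:0
max level = 2

Answer: 2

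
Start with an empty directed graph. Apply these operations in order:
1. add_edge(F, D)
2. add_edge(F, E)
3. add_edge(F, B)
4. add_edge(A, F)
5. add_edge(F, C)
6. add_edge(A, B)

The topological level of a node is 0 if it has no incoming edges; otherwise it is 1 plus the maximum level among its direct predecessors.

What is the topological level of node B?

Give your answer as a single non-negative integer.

Answer: 2

Derivation:
Op 1: add_edge(F, D). Edges now: 1
Op 2: add_edge(F, E). Edges now: 2
Op 3: add_edge(F, B). Edges now: 3
Op 4: add_edge(A, F). Edges now: 4
Op 5: add_edge(F, C). Edges now: 5
Op 6: add_edge(A, B). Edges now: 6
Compute levels (Kahn BFS):
  sources (in-degree 0): A
  process A: level=0
    A->B: in-degree(B)=1, level(B)>=1
    A->F: in-degree(F)=0, level(F)=1, enqueue
  process F: level=1
    F->B: in-degree(B)=0, level(B)=2, enqueue
    F->C: in-degree(C)=0, level(C)=2, enqueue
    F->D: in-degree(D)=0, level(D)=2, enqueue
    F->E: in-degree(E)=0, level(E)=2, enqueue
  process B: level=2
  process C: level=2
  process D: level=2
  process E: level=2
All levels: A:0, B:2, C:2, D:2, E:2, F:1
level(B) = 2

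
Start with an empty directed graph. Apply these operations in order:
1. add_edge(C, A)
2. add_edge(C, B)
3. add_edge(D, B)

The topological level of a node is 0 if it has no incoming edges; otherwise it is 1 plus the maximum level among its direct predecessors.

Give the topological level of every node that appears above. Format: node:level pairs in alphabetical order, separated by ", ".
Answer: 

Answer: A:1, B:1, C:0, D:0

Derivation:
Op 1: add_edge(C, A). Edges now: 1
Op 2: add_edge(C, B). Edges now: 2
Op 3: add_edge(D, B). Edges now: 3
Compute levels (Kahn BFS):
  sources (in-degree 0): C, D
  process C: level=0
    C->A: in-degree(A)=0, level(A)=1, enqueue
    C->B: in-degree(B)=1, level(B)>=1
  process D: level=0
    D->B: in-degree(B)=0, level(B)=1, enqueue
  process A: level=1
  process B: level=1
All levels: A:1, B:1, C:0, D:0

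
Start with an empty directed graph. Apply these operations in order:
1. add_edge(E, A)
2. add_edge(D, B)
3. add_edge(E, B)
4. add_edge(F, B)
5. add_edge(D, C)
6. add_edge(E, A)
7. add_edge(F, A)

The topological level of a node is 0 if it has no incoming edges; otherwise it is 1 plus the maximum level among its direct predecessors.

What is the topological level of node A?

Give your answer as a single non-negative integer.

Op 1: add_edge(E, A). Edges now: 1
Op 2: add_edge(D, B). Edges now: 2
Op 3: add_edge(E, B). Edges now: 3
Op 4: add_edge(F, B). Edges now: 4
Op 5: add_edge(D, C). Edges now: 5
Op 6: add_edge(E, A) (duplicate, no change). Edges now: 5
Op 7: add_edge(F, A). Edges now: 6
Compute levels (Kahn BFS):
  sources (in-degree 0): D, E, F
  process D: level=0
    D->B: in-degree(B)=2, level(B)>=1
    D->C: in-degree(C)=0, level(C)=1, enqueue
  process E: level=0
    E->A: in-degree(A)=1, level(A)>=1
    E->B: in-degree(B)=1, level(B)>=1
  process F: level=0
    F->A: in-degree(A)=0, level(A)=1, enqueue
    F->B: in-degree(B)=0, level(B)=1, enqueue
  process C: level=1
  process A: level=1
  process B: level=1
All levels: A:1, B:1, C:1, D:0, E:0, F:0
level(A) = 1

Answer: 1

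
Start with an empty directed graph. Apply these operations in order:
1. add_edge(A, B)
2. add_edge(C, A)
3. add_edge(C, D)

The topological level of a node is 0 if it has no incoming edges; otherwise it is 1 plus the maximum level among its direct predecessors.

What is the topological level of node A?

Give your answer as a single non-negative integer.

Op 1: add_edge(A, B). Edges now: 1
Op 2: add_edge(C, A). Edges now: 2
Op 3: add_edge(C, D). Edges now: 3
Compute levels (Kahn BFS):
  sources (in-degree 0): C
  process C: level=0
    C->A: in-degree(A)=0, level(A)=1, enqueue
    C->D: in-degree(D)=0, level(D)=1, enqueue
  process A: level=1
    A->B: in-degree(B)=0, level(B)=2, enqueue
  process D: level=1
  process B: level=2
All levels: A:1, B:2, C:0, D:1
level(A) = 1

Answer: 1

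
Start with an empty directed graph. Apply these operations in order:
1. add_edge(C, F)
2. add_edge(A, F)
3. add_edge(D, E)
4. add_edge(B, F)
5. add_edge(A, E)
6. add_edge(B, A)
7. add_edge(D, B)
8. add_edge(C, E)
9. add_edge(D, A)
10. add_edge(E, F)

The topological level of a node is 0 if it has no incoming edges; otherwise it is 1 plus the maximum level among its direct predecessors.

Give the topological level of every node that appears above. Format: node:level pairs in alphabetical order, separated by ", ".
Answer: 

Op 1: add_edge(C, F). Edges now: 1
Op 2: add_edge(A, F). Edges now: 2
Op 3: add_edge(D, E). Edges now: 3
Op 4: add_edge(B, F). Edges now: 4
Op 5: add_edge(A, E). Edges now: 5
Op 6: add_edge(B, A). Edges now: 6
Op 7: add_edge(D, B). Edges now: 7
Op 8: add_edge(C, E). Edges now: 8
Op 9: add_edge(D, A). Edges now: 9
Op 10: add_edge(E, F). Edges now: 10
Compute levels (Kahn BFS):
  sources (in-degree 0): C, D
  process C: level=0
    C->E: in-degree(E)=2, level(E)>=1
    C->F: in-degree(F)=3, level(F)>=1
  process D: level=0
    D->A: in-degree(A)=1, level(A)>=1
    D->B: in-degree(B)=0, level(B)=1, enqueue
    D->E: in-degree(E)=1, level(E)>=1
  process B: level=1
    B->A: in-degree(A)=0, level(A)=2, enqueue
    B->F: in-degree(F)=2, level(F)>=2
  process A: level=2
    A->E: in-degree(E)=0, level(E)=3, enqueue
    A->F: in-degree(F)=1, level(F)>=3
  process E: level=3
    E->F: in-degree(F)=0, level(F)=4, enqueue
  process F: level=4
All levels: A:2, B:1, C:0, D:0, E:3, F:4

Answer: A:2, B:1, C:0, D:0, E:3, F:4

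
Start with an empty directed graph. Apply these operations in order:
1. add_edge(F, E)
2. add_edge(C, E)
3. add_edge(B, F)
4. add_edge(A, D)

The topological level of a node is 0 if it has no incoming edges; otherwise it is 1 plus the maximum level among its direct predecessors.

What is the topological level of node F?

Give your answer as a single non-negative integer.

Op 1: add_edge(F, E). Edges now: 1
Op 2: add_edge(C, E). Edges now: 2
Op 3: add_edge(B, F). Edges now: 3
Op 4: add_edge(A, D). Edges now: 4
Compute levels (Kahn BFS):
  sources (in-degree 0): A, B, C
  process A: level=0
    A->D: in-degree(D)=0, level(D)=1, enqueue
  process B: level=0
    B->F: in-degree(F)=0, level(F)=1, enqueue
  process C: level=0
    C->E: in-degree(E)=1, level(E)>=1
  process D: level=1
  process F: level=1
    F->E: in-degree(E)=0, level(E)=2, enqueue
  process E: level=2
All levels: A:0, B:0, C:0, D:1, E:2, F:1
level(F) = 1

Answer: 1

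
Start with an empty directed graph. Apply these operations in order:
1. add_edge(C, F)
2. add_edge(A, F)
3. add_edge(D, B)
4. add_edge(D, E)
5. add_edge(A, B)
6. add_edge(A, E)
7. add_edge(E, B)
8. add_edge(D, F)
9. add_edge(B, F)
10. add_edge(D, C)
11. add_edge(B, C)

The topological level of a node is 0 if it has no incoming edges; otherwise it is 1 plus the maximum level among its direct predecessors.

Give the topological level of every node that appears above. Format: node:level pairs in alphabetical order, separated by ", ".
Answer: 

Answer: A:0, B:2, C:3, D:0, E:1, F:4

Derivation:
Op 1: add_edge(C, F). Edges now: 1
Op 2: add_edge(A, F). Edges now: 2
Op 3: add_edge(D, B). Edges now: 3
Op 4: add_edge(D, E). Edges now: 4
Op 5: add_edge(A, B). Edges now: 5
Op 6: add_edge(A, E). Edges now: 6
Op 7: add_edge(E, B). Edges now: 7
Op 8: add_edge(D, F). Edges now: 8
Op 9: add_edge(B, F). Edges now: 9
Op 10: add_edge(D, C). Edges now: 10
Op 11: add_edge(B, C). Edges now: 11
Compute levels (Kahn BFS):
  sources (in-degree 0): A, D
  process A: level=0
    A->B: in-degree(B)=2, level(B)>=1
    A->E: in-degree(E)=1, level(E)>=1
    A->F: in-degree(F)=3, level(F)>=1
  process D: level=0
    D->B: in-degree(B)=1, level(B)>=1
    D->C: in-degree(C)=1, level(C)>=1
    D->E: in-degree(E)=0, level(E)=1, enqueue
    D->F: in-degree(F)=2, level(F)>=1
  process E: level=1
    E->B: in-degree(B)=0, level(B)=2, enqueue
  process B: level=2
    B->C: in-degree(C)=0, level(C)=3, enqueue
    B->F: in-degree(F)=1, level(F)>=3
  process C: level=3
    C->F: in-degree(F)=0, level(F)=4, enqueue
  process F: level=4
All levels: A:0, B:2, C:3, D:0, E:1, F:4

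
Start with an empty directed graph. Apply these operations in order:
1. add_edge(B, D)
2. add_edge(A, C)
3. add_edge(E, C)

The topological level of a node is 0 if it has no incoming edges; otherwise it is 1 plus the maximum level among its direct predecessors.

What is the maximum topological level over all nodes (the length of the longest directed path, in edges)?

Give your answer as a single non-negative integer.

Answer: 1

Derivation:
Op 1: add_edge(B, D). Edges now: 1
Op 2: add_edge(A, C). Edges now: 2
Op 3: add_edge(E, C). Edges now: 3
Compute levels (Kahn BFS):
  sources (in-degree 0): A, B, E
  process A: level=0
    A->C: in-degree(C)=1, level(C)>=1
  process B: level=0
    B->D: in-degree(D)=0, level(D)=1, enqueue
  process E: level=0
    E->C: in-degree(C)=0, level(C)=1, enqueue
  process D: level=1
  process C: level=1
All levels: A:0, B:0, C:1, D:1, E:0
max level = 1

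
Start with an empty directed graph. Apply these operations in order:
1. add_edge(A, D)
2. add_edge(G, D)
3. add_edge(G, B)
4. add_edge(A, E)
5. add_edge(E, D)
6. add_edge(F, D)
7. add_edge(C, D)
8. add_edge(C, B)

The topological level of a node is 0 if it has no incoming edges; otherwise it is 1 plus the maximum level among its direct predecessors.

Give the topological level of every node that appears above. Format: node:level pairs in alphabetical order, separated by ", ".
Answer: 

Op 1: add_edge(A, D). Edges now: 1
Op 2: add_edge(G, D). Edges now: 2
Op 3: add_edge(G, B). Edges now: 3
Op 4: add_edge(A, E). Edges now: 4
Op 5: add_edge(E, D). Edges now: 5
Op 6: add_edge(F, D). Edges now: 6
Op 7: add_edge(C, D). Edges now: 7
Op 8: add_edge(C, B). Edges now: 8
Compute levels (Kahn BFS):
  sources (in-degree 0): A, C, F, G
  process A: level=0
    A->D: in-degree(D)=4, level(D)>=1
    A->E: in-degree(E)=0, level(E)=1, enqueue
  process C: level=0
    C->B: in-degree(B)=1, level(B)>=1
    C->D: in-degree(D)=3, level(D)>=1
  process F: level=0
    F->D: in-degree(D)=2, level(D)>=1
  process G: level=0
    G->B: in-degree(B)=0, level(B)=1, enqueue
    G->D: in-degree(D)=1, level(D)>=1
  process E: level=1
    E->D: in-degree(D)=0, level(D)=2, enqueue
  process B: level=1
  process D: level=2
All levels: A:0, B:1, C:0, D:2, E:1, F:0, G:0

Answer: A:0, B:1, C:0, D:2, E:1, F:0, G:0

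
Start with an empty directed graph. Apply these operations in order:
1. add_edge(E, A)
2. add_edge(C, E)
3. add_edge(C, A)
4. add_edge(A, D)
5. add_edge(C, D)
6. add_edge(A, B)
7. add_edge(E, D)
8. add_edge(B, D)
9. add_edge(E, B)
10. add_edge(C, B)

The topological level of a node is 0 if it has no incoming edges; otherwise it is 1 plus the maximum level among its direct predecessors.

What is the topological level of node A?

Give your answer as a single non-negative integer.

Answer: 2

Derivation:
Op 1: add_edge(E, A). Edges now: 1
Op 2: add_edge(C, E). Edges now: 2
Op 3: add_edge(C, A). Edges now: 3
Op 4: add_edge(A, D). Edges now: 4
Op 5: add_edge(C, D). Edges now: 5
Op 6: add_edge(A, B). Edges now: 6
Op 7: add_edge(E, D). Edges now: 7
Op 8: add_edge(B, D). Edges now: 8
Op 9: add_edge(E, B). Edges now: 9
Op 10: add_edge(C, B). Edges now: 10
Compute levels (Kahn BFS):
  sources (in-degree 0): C
  process C: level=0
    C->A: in-degree(A)=1, level(A)>=1
    C->B: in-degree(B)=2, level(B)>=1
    C->D: in-degree(D)=3, level(D)>=1
    C->E: in-degree(E)=0, level(E)=1, enqueue
  process E: level=1
    E->A: in-degree(A)=0, level(A)=2, enqueue
    E->B: in-degree(B)=1, level(B)>=2
    E->D: in-degree(D)=2, level(D)>=2
  process A: level=2
    A->B: in-degree(B)=0, level(B)=3, enqueue
    A->D: in-degree(D)=1, level(D)>=3
  process B: level=3
    B->D: in-degree(D)=0, level(D)=4, enqueue
  process D: level=4
All levels: A:2, B:3, C:0, D:4, E:1
level(A) = 2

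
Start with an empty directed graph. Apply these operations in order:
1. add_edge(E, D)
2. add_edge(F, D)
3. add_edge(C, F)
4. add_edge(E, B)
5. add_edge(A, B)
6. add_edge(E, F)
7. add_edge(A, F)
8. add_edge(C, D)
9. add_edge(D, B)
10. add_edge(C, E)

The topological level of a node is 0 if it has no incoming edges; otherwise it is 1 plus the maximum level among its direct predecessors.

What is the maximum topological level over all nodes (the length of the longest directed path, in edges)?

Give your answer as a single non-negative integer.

Answer: 4

Derivation:
Op 1: add_edge(E, D). Edges now: 1
Op 2: add_edge(F, D). Edges now: 2
Op 3: add_edge(C, F). Edges now: 3
Op 4: add_edge(E, B). Edges now: 4
Op 5: add_edge(A, B). Edges now: 5
Op 6: add_edge(E, F). Edges now: 6
Op 7: add_edge(A, F). Edges now: 7
Op 8: add_edge(C, D). Edges now: 8
Op 9: add_edge(D, B). Edges now: 9
Op 10: add_edge(C, E). Edges now: 10
Compute levels (Kahn BFS):
  sources (in-degree 0): A, C
  process A: level=0
    A->B: in-degree(B)=2, level(B)>=1
    A->F: in-degree(F)=2, level(F)>=1
  process C: level=0
    C->D: in-degree(D)=2, level(D)>=1
    C->E: in-degree(E)=0, level(E)=1, enqueue
    C->F: in-degree(F)=1, level(F)>=1
  process E: level=1
    E->B: in-degree(B)=1, level(B)>=2
    E->D: in-degree(D)=1, level(D)>=2
    E->F: in-degree(F)=0, level(F)=2, enqueue
  process F: level=2
    F->D: in-degree(D)=0, level(D)=3, enqueue
  process D: level=3
    D->B: in-degree(B)=0, level(B)=4, enqueue
  process B: level=4
All levels: A:0, B:4, C:0, D:3, E:1, F:2
max level = 4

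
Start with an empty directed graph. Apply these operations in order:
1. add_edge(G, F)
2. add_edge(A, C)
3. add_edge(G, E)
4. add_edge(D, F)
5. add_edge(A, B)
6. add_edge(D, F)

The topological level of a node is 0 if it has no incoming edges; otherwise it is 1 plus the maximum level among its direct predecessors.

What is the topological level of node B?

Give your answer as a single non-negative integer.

Answer: 1

Derivation:
Op 1: add_edge(G, F). Edges now: 1
Op 2: add_edge(A, C). Edges now: 2
Op 3: add_edge(G, E). Edges now: 3
Op 4: add_edge(D, F). Edges now: 4
Op 5: add_edge(A, B). Edges now: 5
Op 6: add_edge(D, F) (duplicate, no change). Edges now: 5
Compute levels (Kahn BFS):
  sources (in-degree 0): A, D, G
  process A: level=0
    A->B: in-degree(B)=0, level(B)=1, enqueue
    A->C: in-degree(C)=0, level(C)=1, enqueue
  process D: level=0
    D->F: in-degree(F)=1, level(F)>=1
  process G: level=0
    G->E: in-degree(E)=0, level(E)=1, enqueue
    G->F: in-degree(F)=0, level(F)=1, enqueue
  process B: level=1
  process C: level=1
  process E: level=1
  process F: level=1
All levels: A:0, B:1, C:1, D:0, E:1, F:1, G:0
level(B) = 1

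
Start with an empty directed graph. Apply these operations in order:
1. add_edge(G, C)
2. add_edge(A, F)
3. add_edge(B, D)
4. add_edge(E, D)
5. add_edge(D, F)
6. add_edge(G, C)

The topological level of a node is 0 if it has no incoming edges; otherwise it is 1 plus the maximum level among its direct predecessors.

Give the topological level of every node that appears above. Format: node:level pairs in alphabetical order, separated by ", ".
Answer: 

Op 1: add_edge(G, C). Edges now: 1
Op 2: add_edge(A, F). Edges now: 2
Op 3: add_edge(B, D). Edges now: 3
Op 4: add_edge(E, D). Edges now: 4
Op 5: add_edge(D, F). Edges now: 5
Op 6: add_edge(G, C) (duplicate, no change). Edges now: 5
Compute levels (Kahn BFS):
  sources (in-degree 0): A, B, E, G
  process A: level=0
    A->F: in-degree(F)=1, level(F)>=1
  process B: level=0
    B->D: in-degree(D)=1, level(D)>=1
  process E: level=0
    E->D: in-degree(D)=0, level(D)=1, enqueue
  process G: level=0
    G->C: in-degree(C)=0, level(C)=1, enqueue
  process D: level=1
    D->F: in-degree(F)=0, level(F)=2, enqueue
  process C: level=1
  process F: level=2
All levels: A:0, B:0, C:1, D:1, E:0, F:2, G:0

Answer: A:0, B:0, C:1, D:1, E:0, F:2, G:0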